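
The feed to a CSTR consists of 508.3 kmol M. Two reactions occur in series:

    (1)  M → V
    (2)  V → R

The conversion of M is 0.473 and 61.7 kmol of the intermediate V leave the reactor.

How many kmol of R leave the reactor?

Conversion of M: M consumed = 1ξ₁ = 0.473 × 508.3 → ξ₁ = 240.4 kmol.
V balance: n_V = 0 + 1ξ₁ − 1ξ₂ = 61.7 → ξ₂ = (1·240.4 − 61.7)/1 = 178.7 kmol.
Outlet amounts (n = n₀ + Σ ν·ξ):
  M: 508.3 − 1(240.4) = 267.9
  V: 0 + 1(240.4) − 1(178.7) = 61.7
  R: 0 + 1(178.7) = 178.7

179 kmol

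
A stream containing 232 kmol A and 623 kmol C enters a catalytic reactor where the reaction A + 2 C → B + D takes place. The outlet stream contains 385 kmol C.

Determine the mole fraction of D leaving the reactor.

For C: n = n₀ − 2ξ → 385 = 623 − 2ξ, giving ξ = 119 kmol.
Outlet amounts (n = n₀ + ν ξ):
  A: 232 − 1(119) = 113
  C: 623 − 2(119) = 385
  B: 0 + 1(119) = 119
  D: 0 + 1(119) = 119
Total out = 736 kmol; y_D = 119 / 736 = 0.1617.

0.162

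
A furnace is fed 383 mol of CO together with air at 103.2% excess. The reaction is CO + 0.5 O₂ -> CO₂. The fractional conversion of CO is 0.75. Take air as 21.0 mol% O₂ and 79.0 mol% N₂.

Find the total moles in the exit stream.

2090 mol

Stoichiometric O₂ = 0.5 × 383 = 191.5 mol; O₂ fed = 191.5 × 2.032 = 389.1 mol.
N₂ fed = 389.1 × 79/21 = 1464 mol.
Fuel reacted = 0.75 × 383 → ξ = 287.2 mol.
Outlet (n = n₀ + ν ξ):
  CO: 383 − 1(287.2) = 95.75
  O₂: 389.1 − 0.5(287.2) = 245.5
  N₂: 1464 (inert)
  CO₂: 0 + 1(287.2) = 287.2
Total out = 95.75 + 245.5 + 1464 + 287.2 = 2092 mol.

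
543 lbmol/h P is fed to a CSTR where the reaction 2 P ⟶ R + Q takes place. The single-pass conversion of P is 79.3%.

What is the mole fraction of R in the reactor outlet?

0.397

P reacted = 0.793 × 543 = 430.6 lbmol/h; ν_P = −2, so ξ = 430.6/2 = 215.3 lbmol/h.
Outlet amounts (n = n₀ + ν ξ):
  P: 543 − 2(215.3) = 112.4
  R: 0 + 1(215.3) = 215.3
  Q: 0 + 1(215.3) = 215.3
Total out = 543 lbmol/h; y_R = 215.3 / 543 = 0.3965.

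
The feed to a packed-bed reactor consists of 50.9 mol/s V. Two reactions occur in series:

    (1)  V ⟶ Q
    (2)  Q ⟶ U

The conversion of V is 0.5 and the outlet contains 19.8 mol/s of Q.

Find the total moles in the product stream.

Conversion of V: V consumed = 1ξ₁ = 0.5 × 50.9 → ξ₁ = 25.45 mol/s.
Q balance: n_Q = 0 + 1ξ₁ − 1ξ₂ = 19.8 → ξ₂ = (1·25.45 − 19.8)/1 = 5.65 mol/s.
Outlet amounts (n = n₀ + Σ ν·ξ):
  V: 50.9 − 1(25.45) = 25.45
  Q: 0 + 1(25.45) − 1(5.65) = 19.8
  U: 0 + 1(5.65) = 5.65
Total out = 25.45 + 19.8 + 5.65 = 50.9 mol/s.

50.9 mol/s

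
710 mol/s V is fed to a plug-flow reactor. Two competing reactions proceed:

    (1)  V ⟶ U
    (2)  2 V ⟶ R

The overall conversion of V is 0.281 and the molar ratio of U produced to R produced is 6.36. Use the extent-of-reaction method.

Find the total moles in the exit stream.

686 mol/s

Conversion of V: V consumed = 0.281 × 710 = 199.5 mol/s = 1ξ₁ + 2ξ₂.
Selectivity: 1ξ₁ / (1ξ₂) = 6.36 → ξ₁ = 6.36 ξ₂.
Substitute: (1·6.36 + 2) ξ₂ = 199.5 → ξ₂ = 23.86 mol/s, ξ₁ = 151.8 mol/s.
Outlet amounts (n = n₀ + Σ ν·ξ):
  V: 710 − 1(151.8) − 2(23.86) = 510.5
  U: 0 + 1(151.8) = 151.8
  R: 0 + 1(23.86) = 23.86
Total out = 510.5 + 151.8 + 23.86 = 686.1 mol/s.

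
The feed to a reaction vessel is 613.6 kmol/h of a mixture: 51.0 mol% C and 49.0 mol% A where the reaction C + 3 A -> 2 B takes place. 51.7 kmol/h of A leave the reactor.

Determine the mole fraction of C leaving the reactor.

For A: n = n₀ − 3ξ → 51.7 = 300.7 − 3ξ, giving ξ = 82.99 kmol/h.
Outlet amounts (n = n₀ + ν ξ):
  C: 312.9 − 1(82.99) = 229.9
  A: 300.7 − 3(82.99) = 51.7
  B: 0 + 2(82.99) = 166
Total out = 447.6 kmol/h; y_C = 229.9 / 447.6 = 0.5137.

0.514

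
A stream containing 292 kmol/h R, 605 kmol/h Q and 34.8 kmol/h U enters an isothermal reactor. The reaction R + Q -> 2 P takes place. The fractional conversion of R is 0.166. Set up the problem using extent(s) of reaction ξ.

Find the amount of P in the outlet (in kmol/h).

96.9 kmol/h

R reacted = 0.166 × 292 = 48.47 kmol/h; ν_R = −1, so ξ = 48.47/1 = 48.47 kmol/h.
Outlet amounts (n = n₀ + ν ξ):
  R: 292 − 1(48.47) = 243.5
  Q: 605 − 1(48.47) = 556.5
  P: 0 + 2(48.47) = 96.94
  U: 34.8 (inert)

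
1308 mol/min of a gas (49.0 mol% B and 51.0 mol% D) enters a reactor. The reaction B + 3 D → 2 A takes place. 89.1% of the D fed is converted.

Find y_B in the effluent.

D reacted = 0.891 × 667.1 = 594.4 mol/min; ν_D = −3, so ξ = 594.4/3 = 198.1 mol/min.
Outlet amounts (n = n₀ + ν ξ):
  B: 640.9 − 1(198.1) = 442.8
  D: 667.1 − 3(198.1) = 72.71
  A: 0 + 2(198.1) = 396.2
Total out = 911.8 mol/min; y_B = 442.8 / 911.8 = 0.4857.

0.486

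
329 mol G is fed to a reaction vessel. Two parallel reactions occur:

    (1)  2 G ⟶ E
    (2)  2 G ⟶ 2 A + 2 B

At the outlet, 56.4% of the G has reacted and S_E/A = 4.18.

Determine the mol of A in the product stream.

Conversion of G: G consumed = 0.564 × 329 = 185.6 mol = 2ξ₁ + 2ξ₂.
Selectivity: 1ξ₁ / (2ξ₂) = 4.18 → ξ₁ = 8.36 ξ₂.
Substitute: (2·8.36 + 2) ξ₂ = 185.6 → ξ₂ = 9.912 mol, ξ₁ = 82.87 mol.
Outlet amounts (n = n₀ + Σ ν·ξ):
  G: 329 − 2(82.87) − 2(9.912) = 143.4
  E: 0 + 1(82.87) = 82.87
  A: 0 + 2(9.912) = 19.82
  B: 0 + 2(9.912) = 19.82

19.8 mol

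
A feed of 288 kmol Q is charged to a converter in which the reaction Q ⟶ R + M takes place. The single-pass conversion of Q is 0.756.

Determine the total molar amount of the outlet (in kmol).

506 kmol

Q reacted = 0.756 × 288 = 217.7 kmol; ν_Q = −1, so ξ = 217.7/1 = 217.7 kmol.
Outlet amounts (n = n₀ + ν ξ):
  Q: 288 − 1(217.7) = 70.27
  R: 0 + 1(217.7) = 217.7
  M: 0 + 1(217.7) = 217.7
Total out = 70.27 + 217.7 + 217.7 = 505.7 kmol.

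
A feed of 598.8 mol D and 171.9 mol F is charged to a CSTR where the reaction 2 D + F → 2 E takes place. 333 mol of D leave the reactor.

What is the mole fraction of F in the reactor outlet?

For D: n = n₀ − 2ξ → 333 = 598.8 − 2ξ, giving ξ = 132.9 mol.
Outlet amounts (n = n₀ + ν ξ):
  D: 598.8 − 2(132.9) = 333
  F: 171.9 − 1(132.9) = 39
  E: 0 + 2(132.9) = 265.8
Total out = 637.8 mol; y_F = 39 / 637.8 = 0.06115.

0.0611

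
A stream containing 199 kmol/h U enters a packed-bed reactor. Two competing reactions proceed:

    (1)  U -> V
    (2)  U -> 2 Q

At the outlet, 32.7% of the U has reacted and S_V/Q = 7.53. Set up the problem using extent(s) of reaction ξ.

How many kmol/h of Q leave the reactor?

Conversion of U: U consumed = 0.327 × 199 = 65.07 kmol/h = 1ξ₁ + 1ξ₂.
Selectivity: 1ξ₁ / (2ξ₂) = 7.53 → ξ₁ = 15.06 ξ₂.
Substitute: (1·15.06 + 1) ξ₂ = 65.07 → ξ₂ = 4.052 kmol/h, ξ₁ = 61.02 kmol/h.
Outlet amounts (n = n₀ + Σ ν·ξ):
  U: 199 − 1(61.02) − 1(4.052) = 133.9
  V: 0 + 1(61.02) = 61.02
  Q: 0 + 2(4.052) = 8.104

8.1 kmol/h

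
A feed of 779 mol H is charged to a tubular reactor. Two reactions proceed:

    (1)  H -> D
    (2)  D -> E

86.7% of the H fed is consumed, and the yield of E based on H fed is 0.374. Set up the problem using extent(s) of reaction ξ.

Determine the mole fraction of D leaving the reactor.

0.493

Conversion of H: H consumed = 1ξ₁ = 0.867 × 779 → ξ₁ = 675.4 mol.
Yield of E: 1ξ₂ / 779 = 0.374 → ξ₂ = 291.3 mol.
Outlet amounts (n = n₀ + Σ ν·ξ):
  H: 779 − 1(675.4) = 103.6
  D: 0 + 1(675.4) − 1(291.3) = 384
  E: 0 + 1(291.3) = 291.3
Total out = 779 mol; y_D = 384 / 779 = 0.493.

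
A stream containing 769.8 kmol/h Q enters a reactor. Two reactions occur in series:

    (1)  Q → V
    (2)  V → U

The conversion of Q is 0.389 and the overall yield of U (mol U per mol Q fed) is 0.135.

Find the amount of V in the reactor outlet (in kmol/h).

Conversion of Q: Q consumed = 1ξ₁ = 0.389 × 769.8 → ξ₁ = 299.5 kmol/h.
Yield of U: 1ξ₂ / 769.8 = 0.135 → ξ₂ = 103.9 kmol/h.
Outlet amounts (n = n₀ + Σ ν·ξ):
  Q: 769.8 − 1(299.5) = 470.3
  V: 0 + 1(299.5) − 1(103.9) = 195.5
  U: 0 + 1(103.9) = 103.9

196 kmol/h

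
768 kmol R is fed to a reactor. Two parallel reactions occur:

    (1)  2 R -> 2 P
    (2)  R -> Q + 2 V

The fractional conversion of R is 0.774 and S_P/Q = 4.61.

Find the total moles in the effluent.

980 kmol

Conversion of R: R consumed = 0.774 × 768 = 594.4 kmol = 2ξ₁ + 1ξ₂.
Selectivity: 2ξ₁ / (1ξ₂) = 4.61 → ξ₁ = 2.305 ξ₂.
Substitute: (2·2.305 + 1) ξ₂ = 594.4 → ξ₂ = 106 kmol, ξ₁ = 244.2 kmol.
Outlet amounts (n = n₀ + Σ ν·ξ):
  R: 768 − 2(244.2) − 1(106) = 173.6
  P: 0 + 2(244.2) = 488.5
  Q: 0 + 1(106) = 106
  V: 0 + 2(106) = 211.9
Total out = 173.6 + 488.5 + 106 + 211.9 = 979.9 kmol.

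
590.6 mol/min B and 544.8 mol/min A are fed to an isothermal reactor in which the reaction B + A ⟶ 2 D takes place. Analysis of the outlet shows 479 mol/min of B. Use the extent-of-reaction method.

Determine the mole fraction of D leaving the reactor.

0.197

For B: n = n₀ − 1ξ → 479 = 590.6 − 1ξ, giving ξ = 111.6 mol/min.
Outlet amounts (n = n₀ + ν ξ):
  B: 590.6 − 1(111.6) = 479
  A: 544.8 − 1(111.6) = 433.2
  D: 0 + 2(111.6) = 223.2
Total out = 1135 mol/min; y_D = 223.2 / 1135 = 0.1966.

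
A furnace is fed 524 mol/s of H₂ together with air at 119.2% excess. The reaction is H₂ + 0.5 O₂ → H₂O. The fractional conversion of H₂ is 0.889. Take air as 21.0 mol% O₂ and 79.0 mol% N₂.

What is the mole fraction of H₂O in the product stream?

Stoichiometric O₂ = 0.5 × 524 = 262 mol/s; O₂ fed = 262 × 2.192 = 574.3 mol/s.
N₂ fed = 574.3 × 79/21 = 2160 mol/s.
Fuel reacted = 0.889 × 524 → ξ = 465.8 mol/s.
Outlet (n = n₀ + ν ξ):
  H₂: 524 − 1(465.8) = 58.16
  O₂: 574.3 − 0.5(465.8) = 341.4
  N₂: 2160 (inert)
  H₂O: 0 + 1(465.8) = 465.8
Total out = 3026 mol/s; y_H₂O = 465.8 / 3026 = 0.154.

0.154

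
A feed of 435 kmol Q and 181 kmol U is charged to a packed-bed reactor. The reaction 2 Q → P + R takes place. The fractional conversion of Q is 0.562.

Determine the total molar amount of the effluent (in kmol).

Q reacted = 0.562 × 435 = 244.5 kmol; ν_Q = −2, so ξ = 244.5/2 = 122.2 kmol.
Outlet amounts (n = n₀ + ν ξ):
  Q: 435 − 2(122.2) = 190.5
  P: 0 + 1(122.2) = 122.2
  R: 0 + 1(122.2) = 122.2
  U: 181 (inert)
Total out = 190.5 + 122.2 + 122.2 + 181 = 616 kmol.

616 kmol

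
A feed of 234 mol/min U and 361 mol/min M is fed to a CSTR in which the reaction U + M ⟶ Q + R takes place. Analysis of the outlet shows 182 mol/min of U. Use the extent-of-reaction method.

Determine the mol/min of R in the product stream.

For U: n = n₀ − 1ξ → 182 = 234 − 1ξ, giving ξ = 52 mol/min.
Outlet amounts (n = n₀ + ν ξ):
  U: 234 − 1(52) = 182
  M: 361 − 1(52) = 309
  Q: 0 + 1(52) = 52
  R: 0 + 1(52) = 52

52 mol/min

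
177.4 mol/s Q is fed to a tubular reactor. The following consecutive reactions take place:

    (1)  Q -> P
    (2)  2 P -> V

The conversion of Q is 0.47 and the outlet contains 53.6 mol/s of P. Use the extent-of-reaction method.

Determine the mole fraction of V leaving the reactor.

Conversion of Q: Q consumed = 1ξ₁ = 0.47 × 177.4 → ξ₁ = 83.38 mol/s.
P balance: n_P = 0 + 1ξ₁ − 2ξ₂ = 53.6 → ξ₂ = (1·83.38 − 53.6)/2 = 14.89 mol/s.
Outlet amounts (n = n₀ + Σ ν·ξ):
  Q: 177.4 − 1(83.38) = 94.02
  P: 0 + 1(83.38) − 2(14.89) = 53.6
  V: 0 + 1(14.89) = 14.89
Total out = 162.5 mol/s; y_V = 14.89 / 162.5 = 0.09162.

0.0916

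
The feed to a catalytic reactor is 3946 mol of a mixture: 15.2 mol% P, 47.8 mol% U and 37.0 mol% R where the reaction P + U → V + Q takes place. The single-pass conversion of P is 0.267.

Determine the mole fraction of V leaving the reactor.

0.0406

P reacted = 0.267 × 599.8 = 160.1 mol; ν_P = −1, so ξ = 160.1/1 = 160.1 mol.
Outlet amounts (n = n₀ + ν ξ):
  P: 599.8 − 1(160.1) = 439.6
  U: 1886 − 1(160.1) = 1726
  V: 0 + 1(160.1) = 160.1
  Q: 0 + 1(160.1) = 160.1
  R: 1460 (inert)
Total out = 3946 mol; y_V = 160.1 / 3946 = 0.04058.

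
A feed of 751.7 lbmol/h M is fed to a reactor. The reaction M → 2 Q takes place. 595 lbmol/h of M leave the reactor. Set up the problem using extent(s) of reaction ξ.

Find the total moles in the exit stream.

For M: n = n₀ − 1ξ → 595 = 751.7 − 1ξ, giving ξ = 156.7 lbmol/h.
Outlet amounts (n = n₀ + ν ξ):
  M: 751.7 − 1(156.7) = 595
  Q: 0 + 2(156.7) = 313.4
Total out = 595 + 313.4 = 908.4 lbmol/h.

908 lbmol/h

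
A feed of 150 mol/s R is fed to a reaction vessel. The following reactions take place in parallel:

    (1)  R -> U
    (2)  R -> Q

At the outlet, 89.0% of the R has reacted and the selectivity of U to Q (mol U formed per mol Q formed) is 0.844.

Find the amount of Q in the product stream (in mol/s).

72.4 mol/s

Conversion of R: R consumed = 0.89 × 150 = 133.5 mol/s = 1ξ₁ + 1ξ₂.
Selectivity: 1ξ₁ / (1ξ₂) = 0.844 → ξ₁ = 0.844 ξ₂.
Substitute: (1·0.844 + 1) ξ₂ = 133.5 → ξ₂ = 72.4 mol/s, ξ₁ = 61.1 mol/s.
Outlet amounts (n = n₀ + Σ ν·ξ):
  R: 150 − 1(61.1) − 1(72.4) = 16.5
  U: 0 + 1(61.1) = 61.1
  Q: 0 + 1(72.4) = 72.4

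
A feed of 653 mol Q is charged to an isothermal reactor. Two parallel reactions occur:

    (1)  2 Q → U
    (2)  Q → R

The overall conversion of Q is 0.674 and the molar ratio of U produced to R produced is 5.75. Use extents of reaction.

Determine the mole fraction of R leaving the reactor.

0.0781

Conversion of Q: Q consumed = 0.674 × 653 = 440.1 mol = 2ξ₁ + 1ξ₂.
Selectivity: 1ξ₁ / (1ξ₂) = 5.75 → ξ₁ = 5.75 ξ₂.
Substitute: (2·5.75 + 1) ξ₂ = 440.1 → ξ₂ = 35.21 mol, ξ₁ = 202.5 mol.
Outlet amounts (n = n₀ + Σ ν·ξ):
  Q: 653 − 2(202.5) − 1(35.21) = 212.9
  U: 0 + 1(202.5) = 202.5
  R: 0 + 1(35.21) = 35.21
Total out = 450.5 mol; y_R = 35.21 / 450.5 = 0.07815.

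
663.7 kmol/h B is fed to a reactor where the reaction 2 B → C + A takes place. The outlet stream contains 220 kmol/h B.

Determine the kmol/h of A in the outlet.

For B: n = n₀ − 2ξ → 220 = 663.7 − 2ξ, giving ξ = 221.9 kmol/h.
Outlet amounts (n = n₀ + ν ξ):
  B: 663.7 − 2(221.9) = 220
  C: 0 + 1(221.9) = 221.9
  A: 0 + 1(221.9) = 221.9

222 kmol/h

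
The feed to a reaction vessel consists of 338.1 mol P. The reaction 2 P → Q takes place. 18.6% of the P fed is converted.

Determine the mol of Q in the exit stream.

31.4 mol

P reacted = 0.186 × 338.1 = 62.89 mol; ν_P = −2, so ξ = 62.89/2 = 31.44 mol.
Outlet amounts (n = n₀ + ν ξ):
  P: 338.1 − 2(31.44) = 275.2
  Q: 0 + 1(31.44) = 31.44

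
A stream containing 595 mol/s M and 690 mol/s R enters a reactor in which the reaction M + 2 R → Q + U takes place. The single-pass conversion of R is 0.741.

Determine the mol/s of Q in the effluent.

256 mol/s

R reacted = 0.741 × 690 = 511.3 mol/s; ν_R = −2, so ξ = 511.3/2 = 255.6 mol/s.
Outlet amounts (n = n₀ + ν ξ):
  M: 595 − 1(255.6) = 339.4
  R: 690 − 2(255.6) = 178.7
  Q: 0 + 1(255.6) = 255.6
  U: 0 + 1(255.6) = 255.6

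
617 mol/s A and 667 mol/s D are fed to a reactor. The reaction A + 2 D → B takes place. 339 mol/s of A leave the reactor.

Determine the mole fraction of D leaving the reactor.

0.152

For A: n = n₀ − 1ξ → 339 = 617 − 1ξ, giving ξ = 278 mol/s.
Outlet amounts (n = n₀ + ν ξ):
  A: 617 − 1(278) = 339
  D: 667 − 2(278) = 111
  B: 0 + 1(278) = 278
Total out = 728 mol/s; y_D = 111 / 728 = 0.1525.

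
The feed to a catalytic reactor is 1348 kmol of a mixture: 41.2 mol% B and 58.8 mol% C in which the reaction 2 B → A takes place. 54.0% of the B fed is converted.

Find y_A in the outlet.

B reacted = 0.54 × 555.4 = 299.9 kmol; ν_B = −2, so ξ = 299.9/2 = 150 kmol.
Outlet amounts (n = n₀ + ν ξ):
  B: 555.4 − 2(150) = 255.5
  A: 0 + 1(150) = 150
  C: 792.6 (inert)
Total out = 1198 kmol; y_A = 150 / 1198 = 0.1252.

0.125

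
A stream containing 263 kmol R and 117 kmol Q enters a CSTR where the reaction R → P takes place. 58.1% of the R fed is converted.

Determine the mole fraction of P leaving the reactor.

0.402

R reacted = 0.581 × 263 = 152.8 kmol; ν_R = −1, so ξ = 152.8/1 = 152.8 kmol.
Outlet amounts (n = n₀ + ν ξ):
  R: 263 − 1(152.8) = 110.2
  P: 0 + 1(152.8) = 152.8
  Q: 117 (inert)
Total out = 380 kmol; y_P = 152.8 / 380 = 0.4021.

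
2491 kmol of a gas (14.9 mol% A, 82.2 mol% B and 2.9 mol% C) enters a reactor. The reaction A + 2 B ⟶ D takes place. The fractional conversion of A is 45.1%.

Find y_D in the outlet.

0.0776

A reacted = 0.451 × 371.2 = 167.4 kmol; ν_A = −1, so ξ = 167.4/1 = 167.4 kmol.
Outlet amounts (n = n₀ + ν ξ):
  A: 371.2 − 1(167.4) = 203.8
  B: 2048 − 2(167.4) = 1713
  D: 0 + 1(167.4) = 167.4
  C: 72.24 (inert)
Total out = 2156 kmol; y_D = 167.4 / 2156 = 0.07763.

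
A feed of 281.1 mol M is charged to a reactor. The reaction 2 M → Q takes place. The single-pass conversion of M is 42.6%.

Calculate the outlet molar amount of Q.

59.9 mol

M reacted = 0.426 × 281.1 = 119.7 mol; ν_M = −2, so ξ = 119.7/2 = 59.87 mol.
Outlet amounts (n = n₀ + ν ξ):
  M: 281.1 − 2(59.87) = 161.4
  Q: 0 + 1(59.87) = 59.87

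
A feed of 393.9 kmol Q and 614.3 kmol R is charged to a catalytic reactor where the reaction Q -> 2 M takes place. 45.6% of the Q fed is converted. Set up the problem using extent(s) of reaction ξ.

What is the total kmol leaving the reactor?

1190 kmol

Q reacted = 0.456 × 393.9 = 179.6 kmol; ν_Q = −1, so ξ = 179.6/1 = 179.6 kmol.
Outlet amounts (n = n₀ + ν ξ):
  Q: 393.9 − 1(179.6) = 214.3
  M: 0 + 2(179.6) = 359.2
  R: 614.3 (inert)
Total out = 214.3 + 359.2 + 614.3 = 1188 kmol.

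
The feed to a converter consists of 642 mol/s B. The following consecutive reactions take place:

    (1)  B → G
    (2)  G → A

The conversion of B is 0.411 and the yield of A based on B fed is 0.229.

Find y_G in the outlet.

Conversion of B: B consumed = 1ξ₁ = 0.411 × 642 → ξ₁ = 263.9 mol/s.
Yield of A: 1ξ₂ / 642 = 0.229 → ξ₂ = 147 mol/s.
Outlet amounts (n = n₀ + Σ ν·ξ):
  B: 642 − 1(263.9) = 378.1
  G: 0 + 1(263.9) − 1(147) = 116.8
  A: 0 + 1(147) = 147
Total out = 642 mol/s; y_G = 116.8 / 642 = 0.182.

0.182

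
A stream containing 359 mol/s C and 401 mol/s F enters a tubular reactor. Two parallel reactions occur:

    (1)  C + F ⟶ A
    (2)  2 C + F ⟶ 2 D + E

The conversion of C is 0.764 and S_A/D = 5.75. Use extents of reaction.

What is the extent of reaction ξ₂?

Conversion of C: C consumed = 0.764 × 359 = 274.3 mol/s = 1ξ₁ + 2ξ₂.
Selectivity: 1ξ₁ / (2ξ₂) = 5.75 → ξ₁ = 11.5 ξ₂.
Substitute: (1·11.5 + 2) ξ₂ = 274.3 → ξ₂ = 20.32 mol/s, ξ₁ = 233.6 mol/s.
Outlet amounts (n = n₀ + Σ ν·ξ):
  C: 359 − 1(233.6) − 2(20.32) = 84.72
  F: 401 − 1(233.6) − 1(20.32) = 147
  A: 0 + 1(233.6) = 233.6
  D: 0 + 2(20.32) = 40.63
  E: 0 + 1(20.32) = 20.32

ξ₂ = 20.3 mol/s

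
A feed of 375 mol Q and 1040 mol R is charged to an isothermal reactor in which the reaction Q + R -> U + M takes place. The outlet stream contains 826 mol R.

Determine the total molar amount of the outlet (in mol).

For R: n = n₀ − 1ξ → 826 = 1040 − 1ξ, giving ξ = 214 mol.
Outlet amounts (n = n₀ + ν ξ):
  Q: 375 − 1(214) = 161
  R: 1040 − 1(214) = 826
  U: 0 + 1(214) = 214
  M: 0 + 1(214) = 214
Total out = 161 + 826 + 214 + 214 = 1415 mol.

1420 mol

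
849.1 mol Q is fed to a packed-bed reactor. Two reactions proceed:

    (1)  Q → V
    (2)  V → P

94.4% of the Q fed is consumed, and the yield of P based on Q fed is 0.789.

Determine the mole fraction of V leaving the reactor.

0.155

Conversion of Q: Q consumed = 1ξ₁ = 0.944 × 849.1 → ξ₁ = 801.6 mol.
Yield of P: 1ξ₂ / 849.1 = 0.789 → ξ₂ = 669.9 mol.
Outlet amounts (n = n₀ + Σ ν·ξ):
  Q: 849.1 − 1(801.6) = 47.55
  V: 0 + 1(801.6) − 1(669.9) = 131.6
  P: 0 + 1(669.9) = 669.9
Total out = 849.1 mol; y_V = 131.6 / 849.1 = 0.155.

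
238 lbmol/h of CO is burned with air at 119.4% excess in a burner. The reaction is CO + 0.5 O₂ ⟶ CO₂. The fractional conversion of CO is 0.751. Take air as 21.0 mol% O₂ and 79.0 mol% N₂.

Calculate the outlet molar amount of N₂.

982 lbmol/h

Stoichiometric O₂ = 0.5 × 238 = 119 lbmol/h; O₂ fed = 119 × 2.194 = 261.1 lbmol/h.
N₂ fed = 261.1 × 79/21 = 982.2 lbmol/h.
Fuel reacted = 0.751 × 238 → ξ = 178.7 lbmol/h.
Outlet (n = n₀ + ν ξ):
  CO: 238 − 1(178.7) = 59.26
  O₂: 261.1 − 0.5(178.7) = 171.7
  N₂: 982.2 (inert)
  CO₂: 0 + 1(178.7) = 178.7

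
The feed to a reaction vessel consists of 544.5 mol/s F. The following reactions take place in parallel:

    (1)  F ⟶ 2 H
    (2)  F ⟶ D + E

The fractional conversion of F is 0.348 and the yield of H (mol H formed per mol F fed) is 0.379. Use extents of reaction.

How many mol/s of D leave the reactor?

Yield of H: 2ξ₁ / 544.5 = 0.379 → ξ₁ = 103.2 mol/s.
Conversion of F: 1ξ₁ + 1ξ₂ = 0.348 × 544.5 = 189.5 → ξ₂ = 86.3 mol/s.
Outlet amounts (n = n₀ + Σ ν·ξ):
  F: 544.5 − 1(103.2) − 1(86.3) = 355
  H: 0 + 2(103.2) = 206.4
  D: 0 + 1(86.3) = 86.3
  E: 0 + 1(86.3) = 86.3

86.3 mol/s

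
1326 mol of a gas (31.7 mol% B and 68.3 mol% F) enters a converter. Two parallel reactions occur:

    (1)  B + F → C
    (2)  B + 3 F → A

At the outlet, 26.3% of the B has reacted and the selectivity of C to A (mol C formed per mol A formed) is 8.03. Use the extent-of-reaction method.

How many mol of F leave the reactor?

771 mol

Conversion of B: B consumed = 0.263 × 420.3 = 110.5 mol = 1ξ₁ + 1ξ₂.
Selectivity: 1ξ₁ / (1ξ₂) = 8.03 → ξ₁ = 8.03 ξ₂.
Substitute: (1·8.03 + 1) ξ₂ = 110.5 → ξ₂ = 12.24 mol, ξ₁ = 98.31 mol.
Outlet amounts (n = n₀ + Σ ν·ξ):
  B: 420.3 − 1(98.31) − 1(12.24) = 309.8
  F: 905.7 − 1(98.31) − 3(12.24) = 770.6
  C: 0 + 1(98.31) = 98.31
  A: 0 + 1(12.24) = 12.24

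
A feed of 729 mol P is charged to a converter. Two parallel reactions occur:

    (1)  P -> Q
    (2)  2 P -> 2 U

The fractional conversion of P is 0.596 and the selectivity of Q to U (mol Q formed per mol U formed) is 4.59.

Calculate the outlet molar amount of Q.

Conversion of P: P consumed = 0.596 × 729 = 434.5 mol = 1ξ₁ + 2ξ₂.
Selectivity: 1ξ₁ / (2ξ₂) = 4.59 → ξ₁ = 9.18 ξ₂.
Substitute: (1·9.18 + 2) ξ₂ = 434.5 → ξ₂ = 38.86 mol, ξ₁ = 356.8 mol.
Outlet amounts (n = n₀ + Σ ν·ξ):
  P: 729 − 1(356.8) − 2(38.86) = 294.5
  Q: 0 + 1(356.8) = 356.8
  U: 0 + 2(38.86) = 77.73

357 mol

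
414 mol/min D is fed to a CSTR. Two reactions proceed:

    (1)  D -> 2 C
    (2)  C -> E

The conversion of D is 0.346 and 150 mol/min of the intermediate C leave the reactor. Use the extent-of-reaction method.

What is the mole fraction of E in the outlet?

0.245

Conversion of D: D consumed = 1ξ₁ = 0.346 × 414 → ξ₁ = 143.2 mol/min.
C balance: n_C = 0 + 2ξ₁ − 1ξ₂ = 150 → ξ₂ = (2·143.2 − 150)/1 = 136.5 mol/min.
Outlet amounts (n = n₀ + Σ ν·ξ):
  D: 414 − 1(143.2) = 270.8
  C: 0 + 2(143.2) − 1(136.5) = 150
  E: 0 + 1(136.5) = 136.5
Total out = 557.2 mol/min; y_E = 136.5 / 557.2 = 0.2449.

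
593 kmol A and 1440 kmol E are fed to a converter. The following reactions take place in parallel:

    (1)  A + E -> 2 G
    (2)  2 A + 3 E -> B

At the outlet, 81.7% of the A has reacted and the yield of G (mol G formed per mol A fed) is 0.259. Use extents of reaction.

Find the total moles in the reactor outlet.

1220 kmol

Yield of G: 2ξ₁ / 593 = 0.259 → ξ₁ = 76.79 kmol.
Conversion of A: 1ξ₁ + 2ξ₂ = 0.817 × 593 = 484.5 → ξ₂ = 203.8 kmol.
Outlet amounts (n = n₀ + Σ ν·ξ):
  A: 593 − 1(76.79) − 2(203.8) = 108.5
  E: 1440 − 1(76.79) − 3(203.8) = 751.7
  G: 0 + 2(76.79) = 153.6
  B: 0 + 1(203.8) = 203.8
Total out = 108.5 + 751.7 + 153.6 + 203.8 = 1218 kmol.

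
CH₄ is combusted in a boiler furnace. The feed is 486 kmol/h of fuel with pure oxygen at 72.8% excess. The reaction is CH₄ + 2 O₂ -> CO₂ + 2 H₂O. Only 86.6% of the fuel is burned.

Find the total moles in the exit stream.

2170 kmol/h

Stoichiometric O₂ = 2 × 486 = 972 kmol/h; O₂ fed = 972 × 1.728 = 1680 kmol/h.
Fuel reacted = 0.866 × 486 → ξ = 420.9 kmol/h.
Outlet (n = n₀ + ν ξ):
  CH₄: 486 − 1(420.9) = 65.12
  O₂: 1680 − 2(420.9) = 837.9
  CO₂: 0 + 1(420.9) = 420.9
  H₂O: 0 + 2(420.9) = 841.8
Total out = 65.12 + 837.9 + 420.9 + 841.8 = 2166 kmol/h.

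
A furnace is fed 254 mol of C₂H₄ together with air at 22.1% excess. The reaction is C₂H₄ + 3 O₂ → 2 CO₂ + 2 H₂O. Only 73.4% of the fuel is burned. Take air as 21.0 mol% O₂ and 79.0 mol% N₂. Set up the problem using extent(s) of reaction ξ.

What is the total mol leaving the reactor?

Stoichiometric O₂ = 3 × 254 = 762 mol; O₂ fed = 762 × 1.221 = 930.4 mol.
N₂ fed = 930.4 × 79/21 = 3500 mol.
Fuel reacted = 0.734 × 254 → ξ = 186.4 mol.
Outlet (n = n₀ + ν ξ):
  C₂H₄: 254 − 1(186.4) = 67.56
  O₂: 930.4 − 3(186.4) = 371.1
  N₂: 3500 (inert)
  CO₂: 0 + 2(186.4) = 372.9
  H₂O: 0 + 2(186.4) = 372.9
Total out = 67.56 + 371.1 + 3500 + 372.9 + 372.9 = 4684 mol.

4680 mol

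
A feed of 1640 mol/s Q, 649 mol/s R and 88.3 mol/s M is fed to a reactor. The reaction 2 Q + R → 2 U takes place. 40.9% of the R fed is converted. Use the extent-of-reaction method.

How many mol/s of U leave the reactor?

531 mol/s

R reacted = 0.409 × 649 = 265.4 mol/s; ν_R = −1, so ξ = 265.4/1 = 265.4 mol/s.
Outlet amounts (n = n₀ + ν ξ):
  Q: 1640 − 2(265.4) = 1109
  R: 649 − 1(265.4) = 383.6
  U: 0 + 2(265.4) = 530.9
  M: 88.3 (inert)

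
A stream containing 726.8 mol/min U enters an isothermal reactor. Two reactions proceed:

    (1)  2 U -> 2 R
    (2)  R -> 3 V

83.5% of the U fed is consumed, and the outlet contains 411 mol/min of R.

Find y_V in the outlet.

Conversion of U: U consumed = 2ξ₁ = 0.835 × 726.8 → ξ₁ = 303.4 mol/min.
R balance: n_R = 0 + 2ξ₁ − 1ξ₂ = 411 → ξ₂ = (2·303.4 − 411)/1 = 195.9 mol/min.
Outlet amounts (n = n₀ + Σ ν·ξ):
  U: 726.8 − 2(303.4) = 119.9
  R: 0 + 2(303.4) − 1(195.9) = 411
  V: 0 + 3(195.9) = 587.6
Total out = 1119 mol/min; y_V = 587.6 / 1119 = 0.5254.

0.525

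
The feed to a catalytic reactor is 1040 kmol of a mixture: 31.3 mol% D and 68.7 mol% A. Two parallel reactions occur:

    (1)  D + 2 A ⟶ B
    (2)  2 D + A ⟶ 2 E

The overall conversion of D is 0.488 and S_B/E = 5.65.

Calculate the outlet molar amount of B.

Conversion of D: D consumed = 0.488 × 325.5 = 158.9 kmol = 1ξ₁ + 2ξ₂.
Selectivity: 1ξ₁ / (2ξ₂) = 5.65 → ξ₁ = 11.3 ξ₂.
Substitute: (1·11.3 + 2) ξ₂ = 158.9 → ξ₂ = 11.94 kmol, ξ₁ = 135 kmol.
Outlet amounts (n = n₀ + Σ ν·ξ):
  D: 325.5 − 1(135) − 2(11.94) = 166.7
  A: 714.5 − 2(135) − 1(11.94) = 432.6
  B: 0 + 1(135) = 135
  E: 0 + 2(11.94) = 23.89

135 kmol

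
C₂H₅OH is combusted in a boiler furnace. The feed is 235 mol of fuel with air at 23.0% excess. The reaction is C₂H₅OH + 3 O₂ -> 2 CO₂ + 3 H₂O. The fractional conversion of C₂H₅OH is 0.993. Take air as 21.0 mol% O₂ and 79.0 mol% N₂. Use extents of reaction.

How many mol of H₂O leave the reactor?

Stoichiometric O₂ = 3 × 235 = 705 mol; O₂ fed = 705 × 1.230 = 867.1 mol.
N₂ fed = 867.1 × 79/21 = 3262 mol.
Fuel reacted = 0.993 × 235 → ξ = 233.4 mol.
Outlet (n = n₀ + ν ξ):
  C₂H₅OH: 235 − 1(233.4) = 1.645
  O₂: 867.1 − 3(233.4) = 167.1
  N₂: 3262 (inert)
  CO₂: 0 + 2(233.4) = 466.7
  H₂O: 0 + 3(233.4) = 700.1

700 mol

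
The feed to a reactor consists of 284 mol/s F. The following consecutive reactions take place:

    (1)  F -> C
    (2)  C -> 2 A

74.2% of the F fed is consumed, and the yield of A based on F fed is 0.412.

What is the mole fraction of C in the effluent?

0.444

Conversion of F: F consumed = 1ξ₁ = 0.742 × 284 → ξ₁ = 210.7 mol/s.
Yield of A: 2ξ₂ / 284 = 0.412 → ξ₂ = 58.5 mol/s.
Outlet amounts (n = n₀ + Σ ν·ξ):
  F: 284 − 1(210.7) = 73.27
  C: 0 + 1(210.7) − 1(58.5) = 152.2
  A: 0 + 2(58.5) = 117
Total out = 342.5 mol/s; y_C = 152.2 / 342.5 = 0.4444.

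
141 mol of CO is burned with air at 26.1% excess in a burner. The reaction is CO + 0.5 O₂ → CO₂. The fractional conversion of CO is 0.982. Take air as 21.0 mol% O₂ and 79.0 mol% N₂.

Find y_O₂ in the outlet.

0.0397

Stoichiometric O₂ = 0.5 × 141 = 70.5 mol; O₂ fed = 70.5 × 1.261 = 88.9 mol.
N₂ fed = 88.9 × 79/21 = 334.4 mol.
Fuel reacted = 0.982 × 141 → ξ = 138.5 mol.
Outlet (n = n₀ + ν ξ):
  CO: 141 − 1(138.5) = 2.538
  O₂: 88.9 − 0.5(138.5) = 19.67
  N₂: 334.4 (inert)
  CO₂: 0 + 1(138.5) = 138.5
Total out = 495.1 mol; y_O₂ = 19.67 / 495.1 = 0.03973.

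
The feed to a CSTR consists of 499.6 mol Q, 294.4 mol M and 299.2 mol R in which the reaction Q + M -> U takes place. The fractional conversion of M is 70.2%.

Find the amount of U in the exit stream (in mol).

207 mol

M reacted = 0.702 × 294.4 = 206.7 mol; ν_M = −1, so ξ = 206.7/1 = 206.7 mol.
Outlet amounts (n = n₀ + ν ξ):
  Q: 499.6 − 1(206.7) = 292.9
  M: 294.4 − 1(206.7) = 87.73
  U: 0 + 1(206.7) = 206.7
  R: 299.2 (inert)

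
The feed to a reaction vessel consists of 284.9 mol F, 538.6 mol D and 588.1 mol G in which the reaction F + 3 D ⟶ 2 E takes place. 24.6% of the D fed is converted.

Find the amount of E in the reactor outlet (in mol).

D reacted = 0.246 × 538.6 = 132.5 mol; ν_D = −3, so ξ = 132.5/3 = 44.17 mol.
Outlet amounts (n = n₀ + ν ξ):
  F: 284.9 − 1(44.17) = 240.7
  D: 538.6 − 3(44.17) = 406.1
  E: 0 + 2(44.17) = 88.33
  G: 588.1 (inert)

88.3 mol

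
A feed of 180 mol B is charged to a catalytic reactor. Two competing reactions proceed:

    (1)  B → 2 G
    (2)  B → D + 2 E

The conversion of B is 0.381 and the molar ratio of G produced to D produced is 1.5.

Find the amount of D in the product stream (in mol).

Conversion of B: B consumed = 0.381 × 180 = 68.58 mol = 1ξ₁ + 1ξ₂.
Selectivity: 2ξ₁ / (1ξ₂) = 1.5 → ξ₁ = 0.75 ξ₂.
Substitute: (1·0.75 + 1) ξ₂ = 68.58 → ξ₂ = 39.19 mol, ξ₁ = 29.39 mol.
Outlet amounts (n = n₀ + Σ ν·ξ):
  B: 180 − 1(29.39) − 1(39.19) = 111.4
  G: 0 + 2(29.39) = 58.78
  D: 0 + 1(39.19) = 39.19
  E: 0 + 2(39.19) = 78.38

39.2 mol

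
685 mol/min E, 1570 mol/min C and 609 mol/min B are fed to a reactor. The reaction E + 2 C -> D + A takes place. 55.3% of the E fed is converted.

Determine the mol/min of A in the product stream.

379 mol/min

E reacted = 0.553 × 685 = 378.8 mol/min; ν_E = −1, so ξ = 378.8/1 = 378.8 mol/min.
Outlet amounts (n = n₀ + ν ξ):
  E: 685 − 1(378.8) = 306.2
  C: 1570 − 2(378.8) = 812.4
  D: 0 + 1(378.8) = 378.8
  A: 0 + 1(378.8) = 378.8
  B: 609 (inert)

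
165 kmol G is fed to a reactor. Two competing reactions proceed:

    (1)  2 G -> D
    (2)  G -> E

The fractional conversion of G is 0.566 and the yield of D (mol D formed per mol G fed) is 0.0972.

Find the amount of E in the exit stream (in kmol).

Yield of D: 1ξ₁ / 165 = 0.0972 → ξ₁ = 16.04 kmol.
Conversion of G: 2ξ₁ + 1ξ₂ = 0.566 × 165 = 93.39 → ξ₂ = 61.31 kmol.
Outlet amounts (n = n₀ + Σ ν·ξ):
  G: 165 − 2(16.04) − 1(61.31) = 71.61
  D: 0 + 1(16.04) = 16.04
  E: 0 + 1(61.31) = 61.31

61.3 kmol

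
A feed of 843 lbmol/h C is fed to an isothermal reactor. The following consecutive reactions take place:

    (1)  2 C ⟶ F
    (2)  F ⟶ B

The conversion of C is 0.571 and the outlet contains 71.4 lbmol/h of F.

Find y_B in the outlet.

Conversion of C: C consumed = 2ξ₁ = 0.571 × 843 → ξ₁ = 240.7 lbmol/h.
F balance: n_F = 0 + 1ξ₁ − 1ξ₂ = 71.4 → ξ₂ = (1·240.7 − 71.4)/1 = 169.3 lbmol/h.
Outlet amounts (n = n₀ + Σ ν·ξ):
  C: 843 − 2(240.7) = 361.6
  F: 0 + 1(240.7) − 1(169.3) = 71.4
  B: 0 + 1(169.3) = 169.3
Total out = 602.3 lbmol/h; y_B = 169.3 / 602.3 = 0.281.

0.281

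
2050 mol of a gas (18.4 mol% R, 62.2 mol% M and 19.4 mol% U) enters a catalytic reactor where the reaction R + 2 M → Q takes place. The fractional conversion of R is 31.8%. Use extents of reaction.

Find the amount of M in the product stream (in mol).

R reacted = 0.318 × 377.2 = 119.9 mol; ν_R = −1, so ξ = 119.9/1 = 119.9 mol.
Outlet amounts (n = n₀ + ν ξ):
  R: 377.2 − 1(119.9) = 257.3
  M: 1275 − 2(119.9) = 1035
  Q: 0 + 1(119.9) = 119.9
  U: 397.7 (inert)

1040 mol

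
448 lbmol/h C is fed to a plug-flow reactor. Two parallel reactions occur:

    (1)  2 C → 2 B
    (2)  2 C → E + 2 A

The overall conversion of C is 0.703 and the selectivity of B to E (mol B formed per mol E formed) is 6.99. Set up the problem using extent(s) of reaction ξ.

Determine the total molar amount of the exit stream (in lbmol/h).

Conversion of C: C consumed = 0.703 × 448 = 314.9 lbmol/h = 2ξ₁ + 2ξ₂.
Selectivity: 2ξ₁ / (1ξ₂) = 6.99 → ξ₁ = 3.495 ξ₂.
Substitute: (2·3.495 + 2) ξ₂ = 314.9 → ξ₂ = 35.03 lbmol/h, ξ₁ = 122.4 lbmol/h.
Outlet amounts (n = n₀ + Σ ν·ξ):
  C: 448 − 2(122.4) − 2(35.03) = 133.1
  B: 0 + 2(122.4) = 244.9
  E: 0 + 1(35.03) = 35.03
  A: 0 + 2(35.03) = 70.07
Total out = 133.1 + 244.9 + 35.03 + 70.07 = 483 lbmol/h.

483 lbmol/h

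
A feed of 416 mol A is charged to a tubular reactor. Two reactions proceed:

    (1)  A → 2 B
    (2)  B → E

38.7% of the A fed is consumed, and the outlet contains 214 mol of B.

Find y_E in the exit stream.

Conversion of A: A consumed = 1ξ₁ = 0.387 × 416 → ξ₁ = 161 mol.
B balance: n_B = 0 + 2ξ₁ − 1ξ₂ = 214 → ξ₂ = (2·161 − 214)/1 = 108 mol.
Outlet amounts (n = n₀ + Σ ν·ξ):
  A: 416 − 1(161) = 255
  B: 0 + 2(161) − 1(108) = 214
  E: 0 + 1(108) = 108
Total out = 577 mol; y_E = 108 / 577 = 0.1871.

0.187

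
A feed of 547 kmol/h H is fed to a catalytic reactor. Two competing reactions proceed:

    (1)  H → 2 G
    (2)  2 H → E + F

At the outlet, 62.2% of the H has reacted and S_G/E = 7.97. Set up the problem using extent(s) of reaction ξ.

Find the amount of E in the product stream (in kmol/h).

Conversion of H: H consumed = 0.622 × 547 = 340.2 kmol/h = 1ξ₁ + 2ξ₂.
Selectivity: 2ξ₁ / (1ξ₂) = 7.97 → ξ₁ = 3.985 ξ₂.
Substitute: (1·3.985 + 2) ξ₂ = 340.2 → ξ₂ = 56.85 kmol/h, ξ₁ = 226.5 kmol/h.
Outlet amounts (n = n₀ + Σ ν·ξ):
  H: 547 − 1(226.5) − 2(56.85) = 206.8
  G: 0 + 2(226.5) = 453.1
  E: 0 + 1(56.85) = 56.85
  F: 0 + 1(56.85) = 56.85

56.8 kmol/h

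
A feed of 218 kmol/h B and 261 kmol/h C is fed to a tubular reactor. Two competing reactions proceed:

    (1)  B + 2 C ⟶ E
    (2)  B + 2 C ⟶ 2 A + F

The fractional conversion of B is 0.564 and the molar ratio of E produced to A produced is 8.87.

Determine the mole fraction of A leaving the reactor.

0.0533

Conversion of B: B consumed = 0.564 × 218 = 123 kmol/h = 1ξ₁ + 1ξ₂.
Selectivity: 1ξ₁ / (2ξ₂) = 8.87 → ξ₁ = 17.74 ξ₂.
Substitute: (1·17.74 + 1) ξ₂ = 123 → ξ₂ = 6.561 kmol/h, ξ₁ = 116.4 kmol/h.
Outlet amounts (n = n₀ + Σ ν·ξ):
  B: 218 − 1(116.4) − 1(6.561) = 95.05
  C: 261 − 2(116.4) − 2(6.561) = 15.1
  E: 0 + 1(116.4) = 116.4
  A: 0 + 2(6.561) = 13.12
  F: 0 + 1(6.561) = 6.561
Total out = 246.2 kmol/h; y_A = 13.12 / 246.2 = 0.05329.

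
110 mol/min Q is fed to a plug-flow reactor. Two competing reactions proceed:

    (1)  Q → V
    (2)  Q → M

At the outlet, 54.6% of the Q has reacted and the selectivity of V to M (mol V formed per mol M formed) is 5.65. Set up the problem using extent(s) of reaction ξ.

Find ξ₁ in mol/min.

ξ₁ = 51 mol/min

Conversion of Q: Q consumed = 0.546 × 110 = 60.06 mol/min = 1ξ₁ + 1ξ₂.
Selectivity: 1ξ₁ / (1ξ₂) = 5.65 → ξ₁ = 5.65 ξ₂.
Substitute: (1·5.65 + 1) ξ₂ = 60.06 → ξ₂ = 9.032 mol/min, ξ₁ = 51.03 mol/min.
Outlet amounts (n = n₀ + Σ ν·ξ):
  Q: 110 − 1(51.03) − 1(9.032) = 49.94
  V: 0 + 1(51.03) = 51.03
  M: 0 + 1(9.032) = 9.032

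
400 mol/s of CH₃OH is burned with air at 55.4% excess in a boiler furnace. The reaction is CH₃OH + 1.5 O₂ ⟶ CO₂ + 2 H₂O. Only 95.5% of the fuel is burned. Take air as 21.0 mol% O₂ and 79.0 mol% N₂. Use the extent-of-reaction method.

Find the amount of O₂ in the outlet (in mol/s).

Stoichiometric O₂ = 1.5 × 400 = 600 mol/s; O₂ fed = 600 × 1.554 = 932.4 mol/s.
N₂ fed = 932.4 × 79/21 = 3508 mol/s.
Fuel reacted = 0.955 × 400 → ξ = 382 mol/s.
Outlet (n = n₀ + ν ξ):
  CH₃OH: 400 − 1(382) = 18
  O₂: 932.4 − 1.5(382) = 359.4
  N₂: 3508 (inert)
  CO₂: 0 + 1(382) = 382
  H₂O: 0 + 2(382) = 764

359 mol/s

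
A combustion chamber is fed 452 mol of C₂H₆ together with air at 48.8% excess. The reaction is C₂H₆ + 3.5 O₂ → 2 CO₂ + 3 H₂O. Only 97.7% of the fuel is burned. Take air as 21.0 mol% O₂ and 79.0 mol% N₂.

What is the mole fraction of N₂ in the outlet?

0.745

Stoichiometric O₂ = 3.5 × 452 = 1582 mol; O₂ fed = 1582 × 1.488 = 2354 mol.
N₂ fed = 2354 × 79/21 = 8856 mol.
Fuel reacted = 0.977 × 452 → ξ = 441.6 mol.
Outlet (n = n₀ + ν ξ):
  C₂H₆: 452 − 1(441.6) = 10.4
  O₂: 2354 − 3.5(441.6) = 808.4
  N₂: 8856 (inert)
  CO₂: 0 + 2(441.6) = 883.2
  H₂O: 0 + 3(441.6) = 1325
Total out = 11880 mol; y_N₂ = 8856 / 11880 = 0.7453.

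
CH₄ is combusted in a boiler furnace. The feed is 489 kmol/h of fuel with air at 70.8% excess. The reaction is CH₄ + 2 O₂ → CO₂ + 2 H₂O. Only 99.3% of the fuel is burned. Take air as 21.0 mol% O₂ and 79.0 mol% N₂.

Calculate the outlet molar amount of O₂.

699 kmol/h

Stoichiometric O₂ = 2 × 489 = 978 kmol/h; O₂ fed = 978 × 1.708 = 1670 kmol/h.
N₂ fed = 1670 × 79/21 = 6284 kmol/h.
Fuel reacted = 0.993 × 489 → ξ = 485.6 kmol/h.
Outlet (n = n₀ + ν ξ):
  CH₄: 489 − 1(485.6) = 3.423
  O₂: 1670 − 2(485.6) = 699.3
  N₂: 6284 (inert)
  CO₂: 0 + 1(485.6) = 485.6
  H₂O: 0 + 2(485.6) = 971.2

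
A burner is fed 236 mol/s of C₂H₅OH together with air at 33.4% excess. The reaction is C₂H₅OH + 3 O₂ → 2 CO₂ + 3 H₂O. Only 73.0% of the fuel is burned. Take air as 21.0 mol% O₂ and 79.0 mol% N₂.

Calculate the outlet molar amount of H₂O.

Stoichiometric O₂ = 3 × 236 = 708 mol/s; O₂ fed = 708 × 1.334 = 944.5 mol/s.
N₂ fed = 944.5 × 79/21 = 3553 mol/s.
Fuel reacted = 0.73 × 236 → ξ = 172.3 mol/s.
Outlet (n = n₀ + ν ξ):
  C₂H₅OH: 236 − 1(172.3) = 63.72
  O₂: 944.5 − 3(172.3) = 427.6
  N₂: 3553 (inert)
  CO₂: 0 + 2(172.3) = 344.6
  H₂O: 0 + 3(172.3) = 516.8

517 mol/s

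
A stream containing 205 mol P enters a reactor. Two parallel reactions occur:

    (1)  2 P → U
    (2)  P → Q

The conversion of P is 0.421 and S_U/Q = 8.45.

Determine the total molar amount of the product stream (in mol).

Conversion of P: P consumed = 0.421 × 205 = 86.3 mol = 2ξ₁ + 1ξ₂.
Selectivity: 1ξ₁ / (1ξ₂) = 8.45 → ξ₁ = 8.45 ξ₂.
Substitute: (2·8.45 + 1) ξ₂ = 86.3 → ξ₂ = 4.822 mol, ξ₁ = 40.74 mol.
Outlet amounts (n = n₀ + Σ ν·ξ):
  P: 205 − 2(40.74) − 1(4.822) = 118.7
  U: 0 + 1(40.74) = 40.74
  Q: 0 + 1(4.822) = 4.822
Total out = 118.7 + 40.74 + 4.822 = 164.3 mol.

164 mol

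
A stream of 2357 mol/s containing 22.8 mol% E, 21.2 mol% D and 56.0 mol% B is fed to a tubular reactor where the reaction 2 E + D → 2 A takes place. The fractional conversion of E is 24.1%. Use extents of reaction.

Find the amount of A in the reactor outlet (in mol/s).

130 mol/s

E reacted = 0.241 × 537.4 = 129.5 mol/s; ν_E = −2, so ξ = 129.5/2 = 64.76 mol/s.
Outlet amounts (n = n₀ + ν ξ):
  E: 537.4 − 2(64.76) = 407.9
  D: 499.7 − 1(64.76) = 434.9
  A: 0 + 2(64.76) = 129.5
  B: 1320 (inert)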